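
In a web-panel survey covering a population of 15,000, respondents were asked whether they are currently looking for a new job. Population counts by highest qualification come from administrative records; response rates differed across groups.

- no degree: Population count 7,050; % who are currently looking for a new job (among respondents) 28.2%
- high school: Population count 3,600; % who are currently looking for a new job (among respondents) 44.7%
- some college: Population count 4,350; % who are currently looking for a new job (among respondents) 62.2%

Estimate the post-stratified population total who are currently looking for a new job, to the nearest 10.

6,300

Estimated count per cell = population count × respondent percentage:
  no degree: 7,050 × 28.2% = 1988.1
  high school: 3,600 × 44.7% = 1609.2
  some college: 4,350 × 62.2% = 2705.7
Estimated total = 6303 → 6,300.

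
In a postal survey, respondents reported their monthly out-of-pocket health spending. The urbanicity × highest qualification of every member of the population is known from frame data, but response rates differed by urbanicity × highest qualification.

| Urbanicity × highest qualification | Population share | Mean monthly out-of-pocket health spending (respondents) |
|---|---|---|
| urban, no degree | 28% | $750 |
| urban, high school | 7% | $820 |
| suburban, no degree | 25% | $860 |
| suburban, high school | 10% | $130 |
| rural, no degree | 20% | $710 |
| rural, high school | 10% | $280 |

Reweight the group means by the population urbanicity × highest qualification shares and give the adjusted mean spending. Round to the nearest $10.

Reweight to the known urbanicity × highest qualification distribution:
  urban, no degree: 0.28 × 750 = 210
  urban, high school: 0.07 × 820 = 57.4
  suburban, no degree: 0.25 × 860 = 215
  suburban, high school: 0.1 × 130 = 13
  rural, no degree: 0.2 × 710 = 142
  rural, high school: 0.1 × 280 = 28
Post-stratified estimate = 665.4 → $670.

$670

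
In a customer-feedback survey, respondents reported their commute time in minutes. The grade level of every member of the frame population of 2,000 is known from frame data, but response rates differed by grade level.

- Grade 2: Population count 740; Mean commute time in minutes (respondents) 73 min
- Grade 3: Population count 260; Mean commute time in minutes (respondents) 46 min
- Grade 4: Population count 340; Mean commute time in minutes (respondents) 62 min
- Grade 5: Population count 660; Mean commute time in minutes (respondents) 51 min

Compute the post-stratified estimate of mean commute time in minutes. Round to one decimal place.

60.4

Weight each group's respondent value by its population share:
  Grade 2: (740/2,000) × 73 = 27.01
  Grade 3: (260/2,000) × 46 = 5.98
  Grade 4: (340/2,000) × 62 = 10.54
  Grade 5: (660/2,000) × 51 = 16.83
Post-stratified estimate = 60.36 → 60.4.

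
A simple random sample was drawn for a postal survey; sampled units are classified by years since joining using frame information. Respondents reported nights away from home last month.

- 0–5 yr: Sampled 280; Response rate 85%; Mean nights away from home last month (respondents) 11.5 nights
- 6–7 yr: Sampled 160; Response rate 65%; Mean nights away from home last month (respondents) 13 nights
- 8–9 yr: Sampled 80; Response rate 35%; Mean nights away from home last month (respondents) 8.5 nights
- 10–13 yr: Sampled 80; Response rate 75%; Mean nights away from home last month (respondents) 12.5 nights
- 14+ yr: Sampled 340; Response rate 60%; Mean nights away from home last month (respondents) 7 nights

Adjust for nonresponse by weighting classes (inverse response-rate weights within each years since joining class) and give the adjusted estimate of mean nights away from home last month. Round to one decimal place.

Weighting each respondent by the inverse class response rate inflates each class back to its sampled size, so the class weight is n_sampled:
  0–5 yr: 280 × 11.5 = 3220
  6–7 yr: 160 × 13 = 2080
  8–9 yr: 80 × 8.5 = 680
  10–13 yr: 80 × 12.5 = 1000
  14+ yr: 340 × 7 = 2380
Adjusted estimate = 9360 / 940 = 9.95745 → 10.0.

10.0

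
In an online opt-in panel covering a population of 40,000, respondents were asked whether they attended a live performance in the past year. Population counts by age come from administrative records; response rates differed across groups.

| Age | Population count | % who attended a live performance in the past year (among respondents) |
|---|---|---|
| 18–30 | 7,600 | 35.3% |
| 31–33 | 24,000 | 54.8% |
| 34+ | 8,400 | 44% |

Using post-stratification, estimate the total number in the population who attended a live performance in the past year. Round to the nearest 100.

19,500

Apply each group's respondent rate to its population count:
  18–30: 7,600 × 35.3% = 2682.8
  31–33: 24,000 × 54.8% = 13,152
  34+: 8,400 × 44% = 3696
Estimated total = 19530.8 → 19,500.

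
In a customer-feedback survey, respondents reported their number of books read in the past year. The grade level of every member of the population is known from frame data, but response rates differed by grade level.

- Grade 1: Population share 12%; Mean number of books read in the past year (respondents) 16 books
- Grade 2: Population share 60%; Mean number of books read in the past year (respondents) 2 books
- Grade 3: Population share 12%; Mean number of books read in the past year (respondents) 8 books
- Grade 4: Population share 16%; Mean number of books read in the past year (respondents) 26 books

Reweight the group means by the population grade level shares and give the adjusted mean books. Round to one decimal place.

Post-stratification weights by population share, not respondent share:
  Grade 1: 0.12 × 16 = 1.92
  Grade 2: 0.6 × 2 = 1.2
  Grade 3: 0.12 × 8 = 0.96
  Grade 4: 0.16 × 26 = 4.16
Post-stratified estimate = 8.24 → 8.2.

8.2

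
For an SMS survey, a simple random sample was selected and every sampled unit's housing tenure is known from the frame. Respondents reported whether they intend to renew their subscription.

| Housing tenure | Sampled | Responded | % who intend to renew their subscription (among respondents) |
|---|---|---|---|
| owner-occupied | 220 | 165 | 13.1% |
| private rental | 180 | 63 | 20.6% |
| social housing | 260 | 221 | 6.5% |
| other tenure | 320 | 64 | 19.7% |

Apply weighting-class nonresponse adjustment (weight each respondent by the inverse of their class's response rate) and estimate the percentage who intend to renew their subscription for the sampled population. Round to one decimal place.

14.9%

Response rates by class: owner-occupied 165/220 = 75%, private rental 63/180 = 35%, social housing 221/260 = 85%, other tenure 64/320 = 20%.
Inverse-response-rate weighting restores each class to its sampled count, so class totals weight by n_sampled:
  owner-occupied: 220 × 13.1 = 2882
  private rental: 180 × 20.6 = 3708
  social housing: 260 × 6.5 = 1690
  other tenure: 320 × 19.7 = 6304
Adjusted estimate = 14,584 / 980 = 14.8816 → 14.9%.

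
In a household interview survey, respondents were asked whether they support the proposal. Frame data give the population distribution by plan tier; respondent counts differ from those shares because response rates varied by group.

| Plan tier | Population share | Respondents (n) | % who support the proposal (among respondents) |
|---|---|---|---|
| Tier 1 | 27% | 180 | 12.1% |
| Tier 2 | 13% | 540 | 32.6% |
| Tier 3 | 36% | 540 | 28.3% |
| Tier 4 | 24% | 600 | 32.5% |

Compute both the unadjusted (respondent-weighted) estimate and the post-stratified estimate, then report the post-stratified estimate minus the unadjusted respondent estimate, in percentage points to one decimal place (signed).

Unadjusted (pooled respondent) estimate weights by respondent counts:
  (180/1860)×12.1 + (540/1860)×32.6 + (540/1860)×28.3 + (600/1860)×32.5 = 29.3355%
Post-stratifying to population shares instead:
  0.27×12.1 + 0.13×32.6 + 0.36×28.3 + 0.24×32.5 = 25.493%
Difference = 25.493 − 29.3355 = -3.8425 pp.

-3.8 percentage points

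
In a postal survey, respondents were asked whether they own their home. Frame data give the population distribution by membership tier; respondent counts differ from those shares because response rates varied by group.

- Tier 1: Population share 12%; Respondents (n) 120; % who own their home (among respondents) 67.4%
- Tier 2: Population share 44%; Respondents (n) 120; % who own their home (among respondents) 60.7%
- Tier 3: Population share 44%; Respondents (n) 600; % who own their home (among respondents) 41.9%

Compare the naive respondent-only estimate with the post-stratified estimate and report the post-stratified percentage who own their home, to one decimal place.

53.2%

Naive respondent-only estimate (weights = respondent counts):
  (120/840)×67.4 + (120/840)×60.7 + (600/840)×41.9 = 48.2286%
Reweighting by population membership tier shares:
  0.12×67.4 + 0.44×60.7 + 0.44×41.9 = 53.232%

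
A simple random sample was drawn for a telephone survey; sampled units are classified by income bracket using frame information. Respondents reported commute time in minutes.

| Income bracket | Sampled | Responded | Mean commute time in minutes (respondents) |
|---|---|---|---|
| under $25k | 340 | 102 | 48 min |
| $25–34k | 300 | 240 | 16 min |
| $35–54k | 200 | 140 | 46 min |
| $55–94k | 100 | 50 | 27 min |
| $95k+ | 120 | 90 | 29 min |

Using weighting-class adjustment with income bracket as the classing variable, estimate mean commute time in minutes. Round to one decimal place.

Class response rates: under $25k 102/340 = 30%, $25–34k 240/300 = 80%, $35–54k 140/200 = 70%, $55–94k 50/100 = 50%, $95k+ 90/120 = 75%.
Inverse-response-rate weighting restores each class to its sampled count, so class totals weight by n_sampled:
  under $25k: 340 × 48 = 16,320
  $25–34k: 300 × 16 = 4800
  $35–54k: 200 × 46 = 9200
  $55–94k: 100 × 27 = 2700
  $95k+: 120 × 29 = 3480
Adjusted estimate = 36,500 / 1,060 = 34.434 → 34.4.

34.4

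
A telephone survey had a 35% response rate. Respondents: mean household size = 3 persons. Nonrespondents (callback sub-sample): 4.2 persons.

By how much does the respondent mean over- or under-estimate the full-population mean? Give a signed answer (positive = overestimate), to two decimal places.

Nonresponse fraction = 1 − 0.35 = 0.65.
Bias = (nonresponse fraction) × (respondent mean − nonrespondent mean)
     = 0.65 × (3 − 4.2) = 0.65 × -1.2 = -0.78.

-0.78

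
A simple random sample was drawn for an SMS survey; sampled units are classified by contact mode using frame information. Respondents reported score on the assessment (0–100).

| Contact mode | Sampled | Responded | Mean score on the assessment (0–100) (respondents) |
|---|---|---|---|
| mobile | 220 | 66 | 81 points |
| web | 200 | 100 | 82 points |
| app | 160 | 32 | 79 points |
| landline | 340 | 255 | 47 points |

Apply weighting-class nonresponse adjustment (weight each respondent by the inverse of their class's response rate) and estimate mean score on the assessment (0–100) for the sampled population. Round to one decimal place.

68.3

Class response rates: mobile 66/220 = 30%, web 100/200 = 50%, app 32/160 = 20%, landline 255/340 = 75%.
With weight = n_sampled/n_responded per class, the weighted class total is n_sampled:
  mobile: 220 × 81 = 17,820
  web: 200 × 82 = 16,400
  app: 160 × 79 = 12,640
  landline: 340 × 47 = 15,980
Adjusted estimate = 62,840 / 920 = 68.3043 → 68.3.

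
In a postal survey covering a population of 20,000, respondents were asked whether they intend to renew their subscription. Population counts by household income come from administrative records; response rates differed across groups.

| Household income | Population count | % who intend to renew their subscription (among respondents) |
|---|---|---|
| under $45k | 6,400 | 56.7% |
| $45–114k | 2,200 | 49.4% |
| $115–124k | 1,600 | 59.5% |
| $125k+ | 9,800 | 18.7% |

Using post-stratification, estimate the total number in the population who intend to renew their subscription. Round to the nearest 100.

Each cell contributes its population count × the respondent rate:
  under $45k: 6,400 × 56.7% = 3628.8
  $45–114k: 2,200 × 49.4% = 1086.8
  $115–124k: 1,600 × 59.5% = 952
  $125k+: 9,800 × 18.7% = 1832.6
Estimated total = 7500.2 → 7,500.

7,500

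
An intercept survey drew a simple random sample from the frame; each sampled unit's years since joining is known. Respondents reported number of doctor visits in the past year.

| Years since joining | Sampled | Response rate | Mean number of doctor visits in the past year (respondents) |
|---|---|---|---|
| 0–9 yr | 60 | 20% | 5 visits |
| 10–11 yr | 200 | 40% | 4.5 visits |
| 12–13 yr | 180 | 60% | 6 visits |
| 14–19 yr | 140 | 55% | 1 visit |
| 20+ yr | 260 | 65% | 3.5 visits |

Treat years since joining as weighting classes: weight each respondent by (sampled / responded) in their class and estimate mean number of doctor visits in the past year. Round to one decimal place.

4.0

Each respondent's weight = sampled/responded in their class; summing within a class gives n_sampled, so:
  0–9 yr: 60 × 5 = 300
  10–11 yr: 200 × 4.5 = 900
  12–13 yr: 180 × 6 = 1080
  14–19 yr: 140 × 1 = 140
  20+ yr: 260 × 3.5 = 910
Adjusted estimate = 3330 / 840 = 3.96429 → 4.0.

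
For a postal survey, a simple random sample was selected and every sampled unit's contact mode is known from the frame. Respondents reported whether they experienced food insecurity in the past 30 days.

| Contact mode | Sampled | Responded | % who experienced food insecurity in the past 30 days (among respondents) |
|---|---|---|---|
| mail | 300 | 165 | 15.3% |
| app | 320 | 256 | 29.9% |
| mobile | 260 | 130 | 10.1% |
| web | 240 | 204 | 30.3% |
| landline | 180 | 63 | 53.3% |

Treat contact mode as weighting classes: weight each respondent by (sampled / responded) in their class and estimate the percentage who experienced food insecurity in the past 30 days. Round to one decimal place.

25.9%

Class response rates: mail 165/300 = 55%, app 256/320 = 80%, mobile 130/260 = 50%, web 204/240 = 85%, landline 63/180 = 35%.
Each respondent's weight = sampled/responded in their class; summing within a class gives n_sampled, so:
  mail: 300 × 15.3 = 4590
  app: 320 × 29.9 = 9568
  mobile: 260 × 10.1 = 2626
  web: 240 × 30.3 = 7272
  landline: 180 × 53.3 = 9594
Adjusted estimate = 33,650 / 1,300 = 25.8846 → 25.9%.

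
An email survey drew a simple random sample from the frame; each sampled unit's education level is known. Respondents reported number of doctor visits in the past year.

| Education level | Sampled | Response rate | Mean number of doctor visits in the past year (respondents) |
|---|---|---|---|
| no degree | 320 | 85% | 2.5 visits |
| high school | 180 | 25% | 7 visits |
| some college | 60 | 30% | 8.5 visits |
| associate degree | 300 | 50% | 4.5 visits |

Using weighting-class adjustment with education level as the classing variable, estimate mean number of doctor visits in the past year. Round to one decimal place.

4.6

Each respondent's weight = sampled/responded in their class; summing within a class gives n_sampled, so:
  no degree: 320 × 2.5 = 800
  high school: 180 × 7 = 1260
  some college: 60 × 8.5 = 510
  associate degree: 300 × 4.5 = 1350
Adjusted estimate = 3920 / 860 = 4.55814 → 4.6.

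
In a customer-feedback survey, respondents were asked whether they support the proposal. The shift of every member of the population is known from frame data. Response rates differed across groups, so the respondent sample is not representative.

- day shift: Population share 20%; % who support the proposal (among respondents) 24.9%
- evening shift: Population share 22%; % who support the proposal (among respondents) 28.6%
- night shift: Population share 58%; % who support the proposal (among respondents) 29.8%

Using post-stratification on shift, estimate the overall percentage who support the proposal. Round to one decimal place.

Each cell contributes population-share × respondent value:
  day shift: 0.2 × 24.9 = 4.98
  evening shift: 0.22 × 28.6 = 6.292
  night shift: 0.58 × 29.8 = 17.284
Post-stratified estimate = 28.556 → 28.6%.

28.6%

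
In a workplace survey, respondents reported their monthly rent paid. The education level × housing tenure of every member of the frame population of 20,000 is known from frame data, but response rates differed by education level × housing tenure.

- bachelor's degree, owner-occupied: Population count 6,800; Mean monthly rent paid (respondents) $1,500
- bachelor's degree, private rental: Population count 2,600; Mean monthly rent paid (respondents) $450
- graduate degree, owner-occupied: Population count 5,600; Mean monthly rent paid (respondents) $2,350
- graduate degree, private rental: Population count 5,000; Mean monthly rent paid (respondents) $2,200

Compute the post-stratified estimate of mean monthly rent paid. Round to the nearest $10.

Each cell contributes population-share × respondent value:
  bachelor's degree, owner-occupied: (6,800/20,000) × 1500 = 510
  bachelor's degree, private rental: (2,600/20,000) × 450 = 58.5
  graduate degree, owner-occupied: (5,600/20,000) × 2350 = 658
  graduate degree, private rental: (5,000/20,000) × 2200 = 550
Post-stratified estimate = 1776.5 → $1,780.

$1,780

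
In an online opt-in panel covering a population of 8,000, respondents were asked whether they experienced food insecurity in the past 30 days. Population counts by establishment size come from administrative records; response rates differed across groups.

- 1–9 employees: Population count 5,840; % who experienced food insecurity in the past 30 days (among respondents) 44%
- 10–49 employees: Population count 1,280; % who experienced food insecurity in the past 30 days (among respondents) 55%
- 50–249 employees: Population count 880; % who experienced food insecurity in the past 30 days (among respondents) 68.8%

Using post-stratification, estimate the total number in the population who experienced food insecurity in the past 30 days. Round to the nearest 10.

Apply each group's respondent rate to its population count:
  1–9 employees: 5,840 × 44% = 2569.6
  10–49 employees: 1,280 × 55% = 704
  50–249 employees: 880 × 68.8% = 605.44
Estimated total = 3879.04 → 3,880.

3,880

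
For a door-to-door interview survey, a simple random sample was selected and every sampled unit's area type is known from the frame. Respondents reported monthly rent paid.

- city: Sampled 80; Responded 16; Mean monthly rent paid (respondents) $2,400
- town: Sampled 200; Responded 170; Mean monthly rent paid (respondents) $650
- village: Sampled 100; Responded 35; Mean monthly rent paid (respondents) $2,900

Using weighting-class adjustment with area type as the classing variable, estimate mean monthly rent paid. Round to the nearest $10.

Class response rates: city 16/80 = 20%, town 170/200 = 85%, village 35/100 = 35%.
Weighting each respondent by the inverse class response rate inflates each class back to its sampled size, so the class weight is n_sampled:
  city: 80 × 2400 = 192,000
  town: 200 × 650 = 130,000
  village: 100 × 2900 = 290,000
Adjusted estimate = 612,000 / 380 = 1610.53 → $1,610.

$1,610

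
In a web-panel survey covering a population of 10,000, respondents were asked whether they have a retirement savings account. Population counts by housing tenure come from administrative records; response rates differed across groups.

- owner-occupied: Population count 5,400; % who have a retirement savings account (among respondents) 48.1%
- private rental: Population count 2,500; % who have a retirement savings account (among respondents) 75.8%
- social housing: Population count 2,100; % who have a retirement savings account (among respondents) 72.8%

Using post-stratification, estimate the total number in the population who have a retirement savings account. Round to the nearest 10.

Apply each group's respondent rate to its population count:
  owner-occupied: 5,400 × 48.1% = 2597.4
  private rental: 2,500 × 75.8% = 1895
  social housing: 2,100 × 72.8% = 1528.8
Estimated total = 6021.2 → 6,020.

6,020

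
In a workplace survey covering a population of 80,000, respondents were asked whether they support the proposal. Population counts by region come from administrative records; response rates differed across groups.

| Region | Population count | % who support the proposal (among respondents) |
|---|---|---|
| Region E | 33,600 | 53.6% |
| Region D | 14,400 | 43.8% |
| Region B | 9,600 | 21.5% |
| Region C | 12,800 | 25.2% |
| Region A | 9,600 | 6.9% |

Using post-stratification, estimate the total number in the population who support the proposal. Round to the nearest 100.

Each cell contributes its population count × the respondent rate:
  Region E: 33,600 × 53.6% = 18009.6
  Region D: 14,400 × 43.8% = 6307.2
  Region B: 9,600 × 21.5% = 2064
  Region C: 12,800 × 25.2% = 3225.6
  Region A: 9,600 × 6.9% = 662.4
Estimated total = 30268.8 → 30,300.

30,300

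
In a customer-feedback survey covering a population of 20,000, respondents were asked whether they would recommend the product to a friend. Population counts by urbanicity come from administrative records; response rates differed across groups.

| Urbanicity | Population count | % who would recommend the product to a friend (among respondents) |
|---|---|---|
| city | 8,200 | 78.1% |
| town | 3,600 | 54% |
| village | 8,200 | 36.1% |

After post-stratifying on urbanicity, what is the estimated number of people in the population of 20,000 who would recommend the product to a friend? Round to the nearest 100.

Estimated count per cell = population count × respondent percentage:
  city: 8,200 × 78.1% = 6404.2
  town: 3,600 × 54% = 1944
  village: 8,200 × 36.1% = 2960.2
Estimated total = 11308.4 → 11,300.

11,300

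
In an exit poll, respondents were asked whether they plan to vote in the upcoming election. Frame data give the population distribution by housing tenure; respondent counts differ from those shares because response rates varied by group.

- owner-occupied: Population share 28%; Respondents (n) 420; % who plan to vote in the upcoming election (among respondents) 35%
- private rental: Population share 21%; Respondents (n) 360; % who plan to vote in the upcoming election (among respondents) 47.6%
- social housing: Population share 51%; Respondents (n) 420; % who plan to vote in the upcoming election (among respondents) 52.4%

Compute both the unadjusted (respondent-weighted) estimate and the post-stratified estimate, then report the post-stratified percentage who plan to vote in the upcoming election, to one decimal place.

46.5%

Without adjustment, the pooled respondent share is:
  (420/1200)×35 + (360/1200)×47.6 + (420/1200)×52.4 = 44.87%
Reweighting by population housing tenure shares:
  0.28×35 + 0.21×47.6 + 0.51×52.4 = 46.52%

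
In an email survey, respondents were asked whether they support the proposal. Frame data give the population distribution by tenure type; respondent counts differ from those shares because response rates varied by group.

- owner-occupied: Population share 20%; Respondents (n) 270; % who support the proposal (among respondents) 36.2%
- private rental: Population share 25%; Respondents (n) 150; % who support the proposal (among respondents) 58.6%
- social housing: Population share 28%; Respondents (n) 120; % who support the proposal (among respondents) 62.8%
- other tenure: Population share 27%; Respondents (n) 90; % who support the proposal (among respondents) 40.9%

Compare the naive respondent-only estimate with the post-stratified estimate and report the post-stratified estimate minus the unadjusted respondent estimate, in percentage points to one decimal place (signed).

+3.2 percentage points

Without adjustment, the pooled respondent share is:
  (270/630)×36.2 + (150/630)×58.6 + (120/630)×62.8 + (90/630)×40.9 = 47.2714%
Post-stratifying to population shares instead:
  0.2×36.2 + 0.25×58.6 + 0.28×62.8 + 0.27×40.9 = 50.517%
Difference = 50.517 − 47.2714 = 3.2456 pp.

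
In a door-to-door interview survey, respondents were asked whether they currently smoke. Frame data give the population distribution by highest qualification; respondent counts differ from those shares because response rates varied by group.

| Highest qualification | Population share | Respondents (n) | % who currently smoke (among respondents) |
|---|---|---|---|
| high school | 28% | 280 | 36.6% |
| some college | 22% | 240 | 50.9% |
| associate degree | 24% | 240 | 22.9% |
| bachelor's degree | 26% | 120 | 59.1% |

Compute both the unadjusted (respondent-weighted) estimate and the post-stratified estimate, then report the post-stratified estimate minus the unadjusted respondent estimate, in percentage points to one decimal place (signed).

+2.5 percentage points

Without adjustment, the pooled respondent share is:
  (280/880)×36.6 + (240/880)×50.9 + (240/880)×22.9 + (120/880)×59.1 = 39.8318%
Post-stratifying to population shares instead:
  0.28×36.6 + 0.22×50.9 + 0.24×22.9 + 0.26×59.1 = 42.308%
Difference = 42.308 − 39.8318 = 2.4762 pp.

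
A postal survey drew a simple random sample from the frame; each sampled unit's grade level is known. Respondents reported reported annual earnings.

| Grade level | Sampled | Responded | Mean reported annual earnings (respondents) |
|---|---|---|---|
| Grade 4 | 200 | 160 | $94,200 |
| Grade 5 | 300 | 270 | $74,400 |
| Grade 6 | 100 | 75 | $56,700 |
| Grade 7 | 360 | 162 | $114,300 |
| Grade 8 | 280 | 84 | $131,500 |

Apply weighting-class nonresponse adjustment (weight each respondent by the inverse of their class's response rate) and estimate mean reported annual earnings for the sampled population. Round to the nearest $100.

Response rates by class: Grade 4 160/200 = 80%, Grade 5 270/300 = 90%, Grade 6 75/100 = 75%, Grade 7 162/360 = 45%, Grade 8 84/280 = 30%.
With weight = n_sampled/n_responded per class, the weighted class total is n_sampled:
  Grade 4: 200 × 94,200 = 18,840,000
  Grade 5: 300 × 74,400 = 22,320,000
  Grade 6: 100 × 56,700 = 5,670,000
  Grade 7: 360 × 114,300 = 41,148,000
  Grade 8: 280 × 131,500 = 36,820,000
Adjusted estimate = 124,798,000 / 1,240 = 100644 → $100,600.

$100,600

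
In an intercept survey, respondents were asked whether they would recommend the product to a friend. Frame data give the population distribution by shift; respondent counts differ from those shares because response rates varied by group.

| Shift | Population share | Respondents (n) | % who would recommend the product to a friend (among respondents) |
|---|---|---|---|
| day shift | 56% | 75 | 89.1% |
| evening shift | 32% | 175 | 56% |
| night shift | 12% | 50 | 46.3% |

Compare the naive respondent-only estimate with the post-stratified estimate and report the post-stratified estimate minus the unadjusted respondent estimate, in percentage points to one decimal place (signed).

Without adjustment, the pooled respondent share is:
  (75/300)×89.1 + (175/300)×56 + (50/300)×46.3 = 62.6583%
Post-stratifying to population shares instead:
  0.56×89.1 + 0.32×56 + 0.12×46.3 = 73.372%
Difference = 73.372 − 62.6583 = 10.7137 pp.

+10.7 percentage points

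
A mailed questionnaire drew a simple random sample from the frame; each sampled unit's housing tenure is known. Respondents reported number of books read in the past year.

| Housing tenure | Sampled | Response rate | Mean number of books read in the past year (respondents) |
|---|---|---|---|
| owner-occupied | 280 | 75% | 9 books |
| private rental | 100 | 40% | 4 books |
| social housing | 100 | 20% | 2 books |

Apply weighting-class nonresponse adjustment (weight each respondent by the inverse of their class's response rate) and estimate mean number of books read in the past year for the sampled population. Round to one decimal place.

Each respondent's weight = sampled/responded in their class; summing within a class gives n_sampled, so:
  owner-occupied: 280 × 9 = 2520
  private rental: 100 × 4 = 400
  social housing: 100 × 2 = 200
Adjusted estimate = 3120 / 480 = 6.5 → 6.5.

6.5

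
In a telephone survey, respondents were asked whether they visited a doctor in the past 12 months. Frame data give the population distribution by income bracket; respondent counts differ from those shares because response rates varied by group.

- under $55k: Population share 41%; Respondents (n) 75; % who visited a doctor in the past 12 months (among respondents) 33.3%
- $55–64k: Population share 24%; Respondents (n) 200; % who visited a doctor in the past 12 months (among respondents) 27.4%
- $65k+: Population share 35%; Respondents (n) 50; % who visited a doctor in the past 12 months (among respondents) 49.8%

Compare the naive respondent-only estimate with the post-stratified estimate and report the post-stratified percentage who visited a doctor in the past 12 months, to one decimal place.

Without adjustment, the pooled respondent share is:
  (75/325)×33.3 + (200/325)×27.4 + (50/325)×49.8 = 32.2077%
Post-stratified estimate weights by population shares:
  0.41×33.3 + 0.24×27.4 + 0.35×49.8 = 37.659%

37.7%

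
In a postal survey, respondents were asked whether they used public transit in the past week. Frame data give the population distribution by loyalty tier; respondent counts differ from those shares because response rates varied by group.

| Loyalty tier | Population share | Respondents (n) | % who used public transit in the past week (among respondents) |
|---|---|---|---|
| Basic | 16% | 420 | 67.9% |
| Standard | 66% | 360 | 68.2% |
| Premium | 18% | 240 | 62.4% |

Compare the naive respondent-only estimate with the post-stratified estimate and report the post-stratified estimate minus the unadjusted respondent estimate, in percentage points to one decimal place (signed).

Naive respondent-only estimate (weights = respondent counts):
  (420/1020)×67.9 + (360/1020)×68.2 + (240/1020)×62.4 = 66.7118%
Post-stratified estimate weights by population shares:
  0.16×67.9 + 0.66×68.2 + 0.18×62.4 = 67.108%
Difference = 67.108 − 66.7118 = 0.3962 pp.

+0.4 percentage points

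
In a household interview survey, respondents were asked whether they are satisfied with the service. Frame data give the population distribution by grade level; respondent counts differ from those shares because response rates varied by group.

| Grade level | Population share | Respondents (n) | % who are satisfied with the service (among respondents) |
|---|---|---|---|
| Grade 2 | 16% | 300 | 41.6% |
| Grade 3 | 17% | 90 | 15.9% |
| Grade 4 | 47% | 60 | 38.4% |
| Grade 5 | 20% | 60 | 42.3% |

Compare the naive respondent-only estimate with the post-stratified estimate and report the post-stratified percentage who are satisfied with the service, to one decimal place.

35.9%

Unadjusted (pooled respondent) estimate weights by respondent counts:
  (300/510)×41.6 + (90/510)×15.9 + (60/510)×38.4 + (60/510)×42.3 = 36.7706%
Reweighting by population grade level shares:
  0.16×41.6 + 0.17×15.9 + 0.47×38.4 + 0.2×42.3 = 35.867%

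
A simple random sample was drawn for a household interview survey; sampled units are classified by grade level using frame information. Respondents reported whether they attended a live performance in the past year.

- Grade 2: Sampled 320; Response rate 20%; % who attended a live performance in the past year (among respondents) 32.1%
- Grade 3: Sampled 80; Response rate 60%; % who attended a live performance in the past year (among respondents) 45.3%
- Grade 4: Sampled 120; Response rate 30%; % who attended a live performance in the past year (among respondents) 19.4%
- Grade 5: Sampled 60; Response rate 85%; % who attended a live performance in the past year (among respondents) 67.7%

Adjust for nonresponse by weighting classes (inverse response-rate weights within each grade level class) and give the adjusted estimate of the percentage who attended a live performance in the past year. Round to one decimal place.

With weight = n_sampled/n_responded per class, the weighted class total is n_sampled:
  Grade 2: 320 × 32.1 = 10,272
  Grade 3: 80 × 45.3 = 3624
  Grade 4: 120 × 19.4 = 2328
  Grade 5: 60 × 67.7 = 4062
Adjusted estimate = 20,286 / 580 = 34.9759 → 35.0%.

35.0%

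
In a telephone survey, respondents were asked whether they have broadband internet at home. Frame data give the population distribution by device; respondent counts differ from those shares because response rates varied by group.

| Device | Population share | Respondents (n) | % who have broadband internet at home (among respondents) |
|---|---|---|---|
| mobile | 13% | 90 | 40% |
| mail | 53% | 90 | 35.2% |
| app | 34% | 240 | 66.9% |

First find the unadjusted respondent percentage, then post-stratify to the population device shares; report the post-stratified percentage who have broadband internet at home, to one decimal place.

46.6%

Unadjusted (pooled respondent) estimate weights by respondent counts:
  (90/420)×40 + (90/420)×35.2 + (240/420)×66.9 = 54.3429%
Post-stratified estimate weights by population shares:
  0.13×40 + 0.53×35.2 + 0.34×66.9 = 46.602%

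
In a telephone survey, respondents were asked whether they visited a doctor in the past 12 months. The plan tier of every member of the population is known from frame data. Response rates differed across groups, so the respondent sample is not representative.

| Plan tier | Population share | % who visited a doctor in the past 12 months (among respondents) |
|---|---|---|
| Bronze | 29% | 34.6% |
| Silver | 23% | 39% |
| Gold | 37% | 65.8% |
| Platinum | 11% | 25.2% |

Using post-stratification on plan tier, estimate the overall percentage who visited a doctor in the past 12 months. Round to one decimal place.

46.1%

Post-stratification weights by population share, not respondent share:
  Bronze: 0.29 × 34.6 = 10.034
  Silver: 0.23 × 39 = 8.97
  Gold: 0.37 × 65.8 = 24.346
  Platinum: 0.11 × 25.2 = 2.772
Post-stratified estimate = 46.122 → 46.1%.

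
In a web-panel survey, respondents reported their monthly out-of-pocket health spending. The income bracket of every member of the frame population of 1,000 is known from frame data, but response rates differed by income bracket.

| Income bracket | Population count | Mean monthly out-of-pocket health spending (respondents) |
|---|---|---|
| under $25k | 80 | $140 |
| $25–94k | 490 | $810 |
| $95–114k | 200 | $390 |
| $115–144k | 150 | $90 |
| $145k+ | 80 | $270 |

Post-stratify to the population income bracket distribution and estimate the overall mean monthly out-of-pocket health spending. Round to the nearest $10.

$520

Weight each group's respondent value by its population share:
  under $25k: (80/1,000) × 140 = 11.2
  $25–94k: (490/1,000) × 810 = 396.9
  $95–114k: (200/1,000) × 390 = 78
  $115–144k: (150/1,000) × 90 = 13.5
  $145k+: (80/1,000) × 270 = 21.6
Post-stratified estimate = 521.2 → $520.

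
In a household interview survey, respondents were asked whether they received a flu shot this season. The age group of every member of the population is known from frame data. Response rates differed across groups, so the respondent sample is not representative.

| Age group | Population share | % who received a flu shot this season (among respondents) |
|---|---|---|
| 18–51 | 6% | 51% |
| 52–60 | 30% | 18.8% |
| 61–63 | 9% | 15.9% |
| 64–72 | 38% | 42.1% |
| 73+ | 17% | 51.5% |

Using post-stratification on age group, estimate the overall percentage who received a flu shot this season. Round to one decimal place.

Post-stratification weights by population share, not respondent share:
  18–51: 0.06 × 51 = 3.06
  52–60: 0.3 × 18.8 = 5.64
  61–63: 0.09 × 15.9 = 1.431
  64–72: 0.38 × 42.1 = 15.998
  73+: 0.17 × 51.5 = 8.755
Post-stratified estimate = 34.884 → 34.9%.

34.9%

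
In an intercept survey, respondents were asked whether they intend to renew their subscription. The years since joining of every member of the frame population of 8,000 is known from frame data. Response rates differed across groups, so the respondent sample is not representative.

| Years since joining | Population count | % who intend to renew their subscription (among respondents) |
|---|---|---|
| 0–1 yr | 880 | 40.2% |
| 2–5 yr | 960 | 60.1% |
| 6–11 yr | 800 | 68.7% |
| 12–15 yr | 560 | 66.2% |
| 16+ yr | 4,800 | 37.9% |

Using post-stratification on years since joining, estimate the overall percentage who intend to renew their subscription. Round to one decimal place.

Reweight to the known years since joining distribution:
  0–1 yr: (880/8,000) × 40.2 = 4.422
  2–5 yr: (960/8,000) × 60.1 = 7.212
  6–11 yr: (800/8,000) × 68.7 = 6.87
  12–15 yr: (560/8,000) × 66.2 = 4.634
  16+ yr: (4,800/8,000) × 37.9 = 22.74
Post-stratified estimate = 45.878 → 45.9%.

45.9%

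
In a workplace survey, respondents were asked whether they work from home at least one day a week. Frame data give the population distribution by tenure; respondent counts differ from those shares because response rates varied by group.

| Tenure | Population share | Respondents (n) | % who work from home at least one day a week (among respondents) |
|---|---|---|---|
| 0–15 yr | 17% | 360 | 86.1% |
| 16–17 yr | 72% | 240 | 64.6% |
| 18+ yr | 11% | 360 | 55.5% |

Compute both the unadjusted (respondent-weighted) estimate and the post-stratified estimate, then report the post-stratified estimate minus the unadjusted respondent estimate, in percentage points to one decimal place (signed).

-2.0 percentage points

Naive respondent-only estimate (weights = respondent counts):
  (360/960)×86.1 + (240/960)×64.6 + (360/960)×55.5 = 69.25%
Post-stratified estimate weights by population shares:
  0.17×86.1 + 0.72×64.6 + 0.11×55.5 = 67.254%
Difference = 67.254 − 69.25 = -1.996 pp.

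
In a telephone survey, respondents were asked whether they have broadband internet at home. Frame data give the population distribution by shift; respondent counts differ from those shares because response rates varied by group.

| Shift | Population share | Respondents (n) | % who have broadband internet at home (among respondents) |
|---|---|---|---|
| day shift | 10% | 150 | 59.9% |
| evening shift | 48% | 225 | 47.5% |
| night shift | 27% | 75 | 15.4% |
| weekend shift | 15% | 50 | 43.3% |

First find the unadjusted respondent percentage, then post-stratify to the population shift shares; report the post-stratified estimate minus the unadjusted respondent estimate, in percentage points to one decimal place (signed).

Naive respondent-only estimate (weights = respondent counts):
  (150/500)×59.9 + (225/500)×47.5 + (75/500)×15.4 + (50/500)×43.3 = 45.985%
Reweighting by population shift shares:
  0.1×59.9 + 0.48×47.5 + 0.27×15.4 + 0.15×43.3 = 39.443%
Difference = 39.443 − 45.985 = -6.542 pp.

-6.5 percentage points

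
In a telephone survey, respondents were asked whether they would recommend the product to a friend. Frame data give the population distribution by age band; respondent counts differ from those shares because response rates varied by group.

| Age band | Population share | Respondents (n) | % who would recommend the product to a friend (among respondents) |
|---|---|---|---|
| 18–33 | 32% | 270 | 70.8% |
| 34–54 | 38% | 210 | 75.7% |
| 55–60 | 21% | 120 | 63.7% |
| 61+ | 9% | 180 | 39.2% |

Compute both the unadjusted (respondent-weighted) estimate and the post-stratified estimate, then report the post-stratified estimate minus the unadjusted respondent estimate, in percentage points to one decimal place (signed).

Naive respondent-only estimate (weights = respondent counts):
  (270/780)×70.8 + (210/780)×75.7 + (120/780)×63.7 + (180/780)×39.2 = 63.7346%
Reweighting by population age band shares:
  0.32×70.8 + 0.38×75.7 + 0.21×63.7 + 0.09×39.2 = 68.327%
Difference = 68.327 − 63.7346 = 4.5924 pp.

+4.6 percentage points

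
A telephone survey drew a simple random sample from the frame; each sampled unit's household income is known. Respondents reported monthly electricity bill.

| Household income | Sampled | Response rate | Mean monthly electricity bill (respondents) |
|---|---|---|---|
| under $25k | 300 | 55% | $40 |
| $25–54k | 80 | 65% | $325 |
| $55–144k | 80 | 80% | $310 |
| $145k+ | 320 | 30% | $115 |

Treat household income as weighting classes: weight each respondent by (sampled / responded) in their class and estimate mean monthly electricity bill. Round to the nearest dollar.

Inverse-response-rate weighting restores each class to its sampled count, so class totals weight by n_sampled:
  under $25k: 300 × 40 = 12,000
  $25–54k: 80 × 325 = 26,000
  $55–144k: 80 × 310 = 24,800
  $145k+: 320 × 115 = 36,800
Adjusted estimate = 99,600 / 780 = 127.692 → $128.

$128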